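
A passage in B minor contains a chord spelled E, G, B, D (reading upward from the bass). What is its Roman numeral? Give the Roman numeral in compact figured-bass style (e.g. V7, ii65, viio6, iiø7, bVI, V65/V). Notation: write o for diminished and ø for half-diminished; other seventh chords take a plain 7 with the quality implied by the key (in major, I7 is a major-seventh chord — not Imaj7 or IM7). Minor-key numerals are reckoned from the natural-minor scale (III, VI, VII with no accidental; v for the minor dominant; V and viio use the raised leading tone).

The pitches E-G-B-D form a minor seventh chord rooted on E.
In B minor, E is the subdominant; the diatonic minor seventh chord there is iv7.

iv7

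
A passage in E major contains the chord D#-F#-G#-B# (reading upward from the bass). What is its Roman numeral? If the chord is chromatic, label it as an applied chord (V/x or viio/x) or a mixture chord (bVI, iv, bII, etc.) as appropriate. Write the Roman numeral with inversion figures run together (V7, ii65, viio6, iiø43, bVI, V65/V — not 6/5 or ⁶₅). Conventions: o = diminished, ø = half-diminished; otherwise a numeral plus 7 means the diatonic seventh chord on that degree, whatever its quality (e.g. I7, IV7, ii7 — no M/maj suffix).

V43/vi

Stacked in thirds the chord is G#-B#-D#-F#: a dominant seventh chord on G#.
G# is not a diatonic chord root with this quality in E major, but it lies a perfect fifth above C# (vi), so the chord functions as an applied dominant of vi.
With D# in the bass the chord is in second inversion, so the figured bass is 43.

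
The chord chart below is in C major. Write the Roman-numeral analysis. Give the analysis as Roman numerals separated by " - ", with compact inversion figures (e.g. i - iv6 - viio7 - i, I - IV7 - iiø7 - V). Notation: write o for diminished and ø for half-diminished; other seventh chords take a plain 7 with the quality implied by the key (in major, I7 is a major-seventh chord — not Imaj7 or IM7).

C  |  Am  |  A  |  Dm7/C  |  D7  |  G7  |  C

I - vi - V/ii - ii42 - V7/V - V7 - I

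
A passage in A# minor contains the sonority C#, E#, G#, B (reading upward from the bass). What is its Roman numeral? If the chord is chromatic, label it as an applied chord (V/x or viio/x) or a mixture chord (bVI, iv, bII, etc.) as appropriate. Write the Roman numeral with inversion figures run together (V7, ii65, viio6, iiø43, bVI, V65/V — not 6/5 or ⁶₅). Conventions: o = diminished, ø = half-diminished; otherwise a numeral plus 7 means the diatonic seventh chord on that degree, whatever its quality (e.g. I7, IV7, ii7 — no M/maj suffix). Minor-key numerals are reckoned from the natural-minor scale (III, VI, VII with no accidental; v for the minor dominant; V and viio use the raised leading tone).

V7/VI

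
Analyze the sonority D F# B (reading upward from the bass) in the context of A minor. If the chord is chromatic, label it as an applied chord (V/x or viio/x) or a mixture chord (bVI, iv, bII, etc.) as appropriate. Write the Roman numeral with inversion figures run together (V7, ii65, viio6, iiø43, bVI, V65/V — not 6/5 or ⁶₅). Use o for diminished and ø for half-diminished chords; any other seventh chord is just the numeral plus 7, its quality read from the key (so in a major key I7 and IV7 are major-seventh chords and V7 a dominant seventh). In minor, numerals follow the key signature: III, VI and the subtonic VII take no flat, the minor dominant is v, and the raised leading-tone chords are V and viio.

ii6

The pitches B-D-F# form a minor triad rooted on B.
B is the second degree of A minor. This is the minor supertonic, borrowed from the parallel major (the Dorian ii).
With D in the bass the chord is in first inversion, so the figured bass is 6.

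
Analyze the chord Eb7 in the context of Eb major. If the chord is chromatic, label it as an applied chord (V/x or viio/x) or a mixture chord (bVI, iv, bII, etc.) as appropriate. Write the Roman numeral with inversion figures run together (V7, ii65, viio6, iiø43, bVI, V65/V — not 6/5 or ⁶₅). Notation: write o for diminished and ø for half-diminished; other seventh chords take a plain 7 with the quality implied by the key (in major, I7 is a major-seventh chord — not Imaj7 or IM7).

Stacked in thirds the chord is Eb-G-Bb-Db: a dominant seventh chord on Eb.
Eb is not a diatonic chord root with this quality in Eb major, but it lies a perfect fifth above Ab (IV), so the chord functions as an applied dominant of IV.

V7/IV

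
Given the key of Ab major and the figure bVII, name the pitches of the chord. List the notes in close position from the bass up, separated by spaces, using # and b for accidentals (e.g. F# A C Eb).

Gb Bb Db

bVII is a major triad on the lowered seventh degree (the subtonic), borrowed from the parallel minor. In Ab major that root is Gb.
So the chord is Gb-Bb-Db, a major triad.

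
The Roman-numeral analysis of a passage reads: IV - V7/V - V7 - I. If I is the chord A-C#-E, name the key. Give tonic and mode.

A major

The anchor chord is a major triad on A, labeled I.
If A is scale degree 1 and the mode makes that degree carry a major triad, the tonic is A and the mode is major.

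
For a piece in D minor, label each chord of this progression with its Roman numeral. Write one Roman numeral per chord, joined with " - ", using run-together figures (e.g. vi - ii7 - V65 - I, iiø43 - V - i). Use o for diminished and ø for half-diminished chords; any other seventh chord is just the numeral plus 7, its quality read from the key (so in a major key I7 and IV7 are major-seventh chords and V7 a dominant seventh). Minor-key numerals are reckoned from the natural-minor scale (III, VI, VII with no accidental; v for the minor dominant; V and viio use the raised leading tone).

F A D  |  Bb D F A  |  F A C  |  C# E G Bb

i6 - VI7 - III - viio7

F-A-D: minor triad on D = scale degree 1 → i6.
Bb-D-F-A: root Bb is the submediant; major seventh chord there is VI7.
F-A-C: major triad on F = scale degree 3 → III.
C#-E-G-Bb has root C#, degree 7 in D minor, so viio7.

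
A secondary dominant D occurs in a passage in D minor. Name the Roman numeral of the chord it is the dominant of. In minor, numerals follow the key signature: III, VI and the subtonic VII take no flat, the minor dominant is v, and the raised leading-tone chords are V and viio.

iv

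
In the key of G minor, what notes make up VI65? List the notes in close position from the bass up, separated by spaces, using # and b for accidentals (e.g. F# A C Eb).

G Bb D Eb

The numeral's case and figure indicate a major seventh chord. In G minor its root, the submediant, is Eb.
Stacking thirds from Eb gives Eb-G-Bb-D.
The figured bass 65 indicates first inversion, placing the third (G) in the bass: G-Bb-D-Eb.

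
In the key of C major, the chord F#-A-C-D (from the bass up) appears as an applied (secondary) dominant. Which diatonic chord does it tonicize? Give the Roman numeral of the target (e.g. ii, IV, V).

The chord is a dominant seventh chord on D.
A dominant resolves down a perfect fifth: D → G. In C major, G is scale degree 5, i.e. V.

V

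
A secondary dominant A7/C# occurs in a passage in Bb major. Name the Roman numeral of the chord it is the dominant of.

The chord is a dominant seventh chord on A.
A dominant resolves down a perfect fifth: A → D. In Bb major, D is scale degree 3, i.e. iii.

iii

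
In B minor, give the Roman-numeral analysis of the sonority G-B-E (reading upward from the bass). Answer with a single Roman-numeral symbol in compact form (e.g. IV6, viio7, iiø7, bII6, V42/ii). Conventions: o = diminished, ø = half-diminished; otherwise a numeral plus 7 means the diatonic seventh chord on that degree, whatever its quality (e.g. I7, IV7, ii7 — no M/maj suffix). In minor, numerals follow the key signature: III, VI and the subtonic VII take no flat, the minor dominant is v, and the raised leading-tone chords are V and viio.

iv6

The pitches E-G-B form a minor triad rooted on E.
E is scale degree 4 in B minor, and a minor triad on that degree is written iv.
With G in the bass the chord is in first inversion, so the figured bass is 6.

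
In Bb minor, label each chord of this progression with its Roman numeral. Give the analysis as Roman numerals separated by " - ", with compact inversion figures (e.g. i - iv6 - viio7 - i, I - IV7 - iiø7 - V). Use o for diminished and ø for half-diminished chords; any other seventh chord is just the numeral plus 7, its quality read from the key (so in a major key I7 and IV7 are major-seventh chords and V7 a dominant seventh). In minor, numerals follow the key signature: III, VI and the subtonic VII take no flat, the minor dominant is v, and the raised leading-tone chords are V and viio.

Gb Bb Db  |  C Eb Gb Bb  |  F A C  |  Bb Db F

Gb-Bb-Db has root Gb, degree 6 in Bb minor, so VI.
C-Eb-Gb-Bb: root C is the supertonic; half-diminished seventh chord there is iiø7.
F-A-C: major triad on F = scale degree 5 → V.
Bb-Db-F has root Bb, degree 1 in Bb minor, so i.

VI - iiø7 - V - i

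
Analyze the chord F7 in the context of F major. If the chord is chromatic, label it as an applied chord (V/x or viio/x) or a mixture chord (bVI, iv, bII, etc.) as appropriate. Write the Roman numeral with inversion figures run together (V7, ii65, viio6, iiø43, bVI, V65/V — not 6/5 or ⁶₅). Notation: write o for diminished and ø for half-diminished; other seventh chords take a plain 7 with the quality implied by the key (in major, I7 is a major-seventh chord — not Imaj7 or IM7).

Stacked in thirds the chord is F-A-C-Eb: a dominant seventh chord on F.
F is not a diatonic chord root with this quality in F major, but it lies a perfect fifth above Bb (IV), so the chord functions as an applied dominant of IV.

V7/IV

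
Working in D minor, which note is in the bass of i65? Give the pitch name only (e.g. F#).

i in D minor has root D; the chord is D-F-A-C.
The figure 65 means first inversion — the third is in the bass.

F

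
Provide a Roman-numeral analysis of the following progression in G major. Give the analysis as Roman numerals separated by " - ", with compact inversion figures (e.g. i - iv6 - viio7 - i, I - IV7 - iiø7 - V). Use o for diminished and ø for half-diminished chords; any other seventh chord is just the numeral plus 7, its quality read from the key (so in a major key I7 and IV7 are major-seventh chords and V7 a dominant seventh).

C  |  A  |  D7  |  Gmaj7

C: root C is the subdominant; major triad there is IV.
A: a major triad on A, the applied dominant of V → V/V.
D7 has root D, degree 5 in G major, so V7.
Gmaj7: major seventh chord on G = scale degree 1 → I7.

IV - V/V - V7 - I7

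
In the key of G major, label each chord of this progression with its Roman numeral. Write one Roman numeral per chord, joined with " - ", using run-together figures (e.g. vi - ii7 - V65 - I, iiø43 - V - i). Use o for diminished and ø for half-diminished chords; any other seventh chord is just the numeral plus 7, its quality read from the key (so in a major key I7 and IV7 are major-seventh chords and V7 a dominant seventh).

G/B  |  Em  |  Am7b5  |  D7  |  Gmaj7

I6 - vi - iiø7 - V7 - I7

G/B has root G, degree 1 in G major, so I6.
Em has root E, degree 6 in G major, so vi.
Am7b5: A with this quality isn't in the key; it's iiø7, borrowed from the parallel minor.
D7: dominant seventh chord on D = scale degree 5 → V7.
Gmaj7: major seventh chord on G = scale degree 1 → I7.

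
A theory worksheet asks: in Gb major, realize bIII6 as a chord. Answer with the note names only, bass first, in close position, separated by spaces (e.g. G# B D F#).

bIII6 is a major triad on the lowered third degree, borrowed from the parallel minor. In Gb major that root is Bbb.
So the chord is Bbb-Db-Fb.
The figured bass 6 indicates first inversion, placing the third (Db) in the bass: Db-Fb-Bbb.

Db Fb Bbb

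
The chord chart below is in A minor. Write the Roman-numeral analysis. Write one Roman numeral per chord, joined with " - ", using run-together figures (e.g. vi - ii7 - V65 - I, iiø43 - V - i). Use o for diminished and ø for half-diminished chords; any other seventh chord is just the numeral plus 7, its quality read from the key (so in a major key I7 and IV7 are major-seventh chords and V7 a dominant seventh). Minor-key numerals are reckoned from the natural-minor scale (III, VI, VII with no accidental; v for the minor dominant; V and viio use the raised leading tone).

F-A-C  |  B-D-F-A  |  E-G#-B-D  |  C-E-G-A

F-A-C: root F is the submediant; major triad there is VI.
B-D-F-A has root B, degree 2 in A minor, so iiø7.
E-G#-B-D has root E, degree 5 in A minor, so V7.
C-E-G-A: root A is the tonic; minor seventh chord there is i65.

VI - iiø7 - V7 - i65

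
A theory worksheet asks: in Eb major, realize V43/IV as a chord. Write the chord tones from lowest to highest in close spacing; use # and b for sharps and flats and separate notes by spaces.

V43/IV is a secondary dominant — the dominant seventh of IV. IV in Eb major is Ab, so the applied chord's root is Eb, a perfect fifth above.
Building a dominant seventh chord on Eb gives Eb-G-Bb-Db.
The figured bass 43 indicates second inversion, placing the fifth (Bb) in the bass: Bb-Db-Eb-G.

Bb Db Eb G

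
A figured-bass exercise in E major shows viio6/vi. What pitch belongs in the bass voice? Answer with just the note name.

D#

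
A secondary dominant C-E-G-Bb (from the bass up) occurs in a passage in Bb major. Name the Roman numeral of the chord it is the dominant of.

V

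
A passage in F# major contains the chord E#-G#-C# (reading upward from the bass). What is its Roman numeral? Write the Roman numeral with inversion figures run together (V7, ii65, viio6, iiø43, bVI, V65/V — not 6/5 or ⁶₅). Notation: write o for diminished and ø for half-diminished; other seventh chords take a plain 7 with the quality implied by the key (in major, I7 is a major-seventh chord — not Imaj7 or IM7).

V6

Stacked in thirds the chord is C#-E#-G#: a major triad on C#.
In F# major, C# is the dominant; the diatonic major triad there is V.
With E# in the bass the chord is in first inversion, so the figured bass is 6.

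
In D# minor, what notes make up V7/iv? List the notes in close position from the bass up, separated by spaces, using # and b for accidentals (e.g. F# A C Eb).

V7/iv is a secondary dominant — the dominant seventh of iv. iv in D# minor is G#, so the applied chord's root is D#, a perfect fifth above.
Building a dominant seventh chord on D# gives D#-F##-A#-C#.

D# F## A# C#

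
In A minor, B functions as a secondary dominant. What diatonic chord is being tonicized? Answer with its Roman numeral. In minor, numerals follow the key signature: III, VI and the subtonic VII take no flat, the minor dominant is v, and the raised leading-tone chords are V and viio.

The chord is a major triad on B.
A dominant resolves down a perfect fifth: B → E. In A minor, E is scale degree 5, i.e. V.

V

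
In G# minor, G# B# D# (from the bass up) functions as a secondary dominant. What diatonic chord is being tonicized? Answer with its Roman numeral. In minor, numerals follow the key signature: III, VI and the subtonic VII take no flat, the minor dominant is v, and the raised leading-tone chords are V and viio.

iv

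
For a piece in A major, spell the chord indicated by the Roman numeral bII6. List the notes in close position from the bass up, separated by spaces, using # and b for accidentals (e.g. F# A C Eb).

D F Bb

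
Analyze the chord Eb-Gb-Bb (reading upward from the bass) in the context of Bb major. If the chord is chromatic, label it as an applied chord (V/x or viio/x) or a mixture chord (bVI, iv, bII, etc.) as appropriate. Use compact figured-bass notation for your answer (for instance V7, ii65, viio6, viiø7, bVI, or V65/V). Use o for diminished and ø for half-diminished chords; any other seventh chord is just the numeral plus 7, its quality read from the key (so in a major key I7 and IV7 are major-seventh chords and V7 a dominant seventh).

Stacked in thirds the chord is Eb-Gb-Bb: a minor triad on Eb.
Eb is the fourth degree of Bb major. This is the minor subdominant, borrowed from the parallel minor.

iv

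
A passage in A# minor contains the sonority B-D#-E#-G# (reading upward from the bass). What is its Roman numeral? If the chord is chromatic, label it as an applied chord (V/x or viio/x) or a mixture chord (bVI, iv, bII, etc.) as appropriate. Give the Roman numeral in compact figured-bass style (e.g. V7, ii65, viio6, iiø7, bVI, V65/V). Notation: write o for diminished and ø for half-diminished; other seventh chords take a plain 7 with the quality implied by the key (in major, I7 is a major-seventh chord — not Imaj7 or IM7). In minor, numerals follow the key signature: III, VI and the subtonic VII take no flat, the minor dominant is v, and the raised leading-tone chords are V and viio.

viiø43/VI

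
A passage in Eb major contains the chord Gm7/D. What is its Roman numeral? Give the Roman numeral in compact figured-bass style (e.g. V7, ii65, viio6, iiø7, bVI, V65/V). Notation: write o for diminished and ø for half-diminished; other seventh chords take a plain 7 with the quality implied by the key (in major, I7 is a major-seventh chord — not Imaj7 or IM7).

iii43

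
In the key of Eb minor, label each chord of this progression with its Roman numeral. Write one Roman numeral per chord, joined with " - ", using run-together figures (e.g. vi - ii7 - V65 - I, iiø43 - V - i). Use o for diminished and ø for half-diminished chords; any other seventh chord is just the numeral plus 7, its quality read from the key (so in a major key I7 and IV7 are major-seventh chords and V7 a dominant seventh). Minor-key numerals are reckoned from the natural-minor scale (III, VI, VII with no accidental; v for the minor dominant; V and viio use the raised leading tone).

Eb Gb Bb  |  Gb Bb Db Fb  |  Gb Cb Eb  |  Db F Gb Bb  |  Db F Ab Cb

i - V7/VI - VI64 - III43 - VII7

Eb-Gb-Bb: minor triad on Eb = scale degree 1 → i.
Gb-Bb-Db-Fb: a dominant seventh chord on Gb, the applied dominant of VI → V7/VI.
Gb-Cb-Eb: root Cb is the submediant; major triad there is VI64.
Db-F-Gb-Bb: major seventh chord on Gb = scale degree 3 → III43.
Db-F-Ab-Cb: dominant seventh chord on Db = scale degree 7 → VII7.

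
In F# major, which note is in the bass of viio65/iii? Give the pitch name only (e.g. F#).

The applied chord viio65/iii is rooted on G##: G##-B#-D#-F#.
The figure 65 means first inversion — the third is in the bass.

B#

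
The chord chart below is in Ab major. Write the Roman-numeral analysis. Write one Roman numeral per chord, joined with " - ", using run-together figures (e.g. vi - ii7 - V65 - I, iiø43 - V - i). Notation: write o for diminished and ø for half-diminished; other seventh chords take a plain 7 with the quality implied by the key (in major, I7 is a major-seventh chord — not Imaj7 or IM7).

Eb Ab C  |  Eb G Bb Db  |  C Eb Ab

Eb-Ab-C: major triad on Ab = scale degree 1 → I64.
Eb-G-Bb-Db: dominant seventh chord on Eb = scale degree 5 → V7.
C-Eb-Ab has root Ab, degree 1 in Ab major, so I6.

I64 - V7 - I6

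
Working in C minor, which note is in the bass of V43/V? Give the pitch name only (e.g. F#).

A

The applied chord V43/V is rooted on D: D-F#-A-C.
The figure 43 means second inversion — the fifth is in the bass.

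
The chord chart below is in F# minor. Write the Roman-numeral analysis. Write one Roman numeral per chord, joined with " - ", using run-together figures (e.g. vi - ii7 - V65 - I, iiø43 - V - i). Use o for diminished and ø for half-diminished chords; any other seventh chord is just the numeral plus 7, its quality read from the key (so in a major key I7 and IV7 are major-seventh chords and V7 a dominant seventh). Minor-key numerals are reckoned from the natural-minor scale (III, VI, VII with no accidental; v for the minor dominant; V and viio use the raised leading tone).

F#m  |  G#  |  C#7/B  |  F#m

i - V/V - V42 - i

F#m has root F#, degree 1 in F# minor, so i.
G#: chromatic; G# is V of V, so V/V.
C#7/B: root C# is the dominant; dominant seventh chord there is V42.
F#m: root F# is the tonic; minor triad there is i.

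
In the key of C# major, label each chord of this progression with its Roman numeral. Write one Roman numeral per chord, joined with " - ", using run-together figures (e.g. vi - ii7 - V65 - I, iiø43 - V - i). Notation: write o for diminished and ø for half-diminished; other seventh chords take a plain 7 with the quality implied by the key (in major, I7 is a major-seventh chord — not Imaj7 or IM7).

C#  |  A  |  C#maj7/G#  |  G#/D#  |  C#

I - bVI - I43 - V64 - I

C#: root C# is the tonic; major triad there is I.
A is non-diatonic — bVI, a mixture chord from C# minor.
C#maj7/G# has root C#, degree 1 in C# major, so I43.
G#/D#: root G# is the dominant; major triad there is V64.
C#: major triad on C# = scale degree 1 → I.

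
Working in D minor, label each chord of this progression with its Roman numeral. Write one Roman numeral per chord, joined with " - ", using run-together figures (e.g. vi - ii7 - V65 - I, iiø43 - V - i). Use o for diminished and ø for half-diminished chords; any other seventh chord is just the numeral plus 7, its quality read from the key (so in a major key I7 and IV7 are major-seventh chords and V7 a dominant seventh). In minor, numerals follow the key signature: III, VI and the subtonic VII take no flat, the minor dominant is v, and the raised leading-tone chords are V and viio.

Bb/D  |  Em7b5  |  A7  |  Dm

VI6 - iiø7 - V7 - i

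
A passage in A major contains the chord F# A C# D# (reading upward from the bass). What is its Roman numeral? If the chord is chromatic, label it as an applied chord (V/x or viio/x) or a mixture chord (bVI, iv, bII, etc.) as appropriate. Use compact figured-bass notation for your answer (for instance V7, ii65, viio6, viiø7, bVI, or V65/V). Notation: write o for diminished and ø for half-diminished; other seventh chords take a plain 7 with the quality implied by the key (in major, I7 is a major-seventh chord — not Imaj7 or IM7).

viiø65/V

The pitches D#-F#-A-C# form a half-diminished seventh chord rooted on D#.
D# sits a half step below E (V in A major); a diminished chord there is the applied leading-tone chord of V.
With F# in the bass the chord is in first inversion, so the figured bass is 65.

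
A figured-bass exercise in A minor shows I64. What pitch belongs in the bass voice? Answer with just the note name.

E

I in A minor has root A; the chord is A-C#-E.
The figure 64 means second inversion — the fifth is in the bass.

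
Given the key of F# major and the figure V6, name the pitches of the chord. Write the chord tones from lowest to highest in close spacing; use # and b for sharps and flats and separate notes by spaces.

The numeral's case and figure indicate a major triad. In F# major its root, the fifth degree, is C#.
Stacking thirds from C# gives C#-E#-G#.
With the 6 figure the chord is in first inversion; from the bass E# upward in close position it reads E#-G#-C#.

E# G# C#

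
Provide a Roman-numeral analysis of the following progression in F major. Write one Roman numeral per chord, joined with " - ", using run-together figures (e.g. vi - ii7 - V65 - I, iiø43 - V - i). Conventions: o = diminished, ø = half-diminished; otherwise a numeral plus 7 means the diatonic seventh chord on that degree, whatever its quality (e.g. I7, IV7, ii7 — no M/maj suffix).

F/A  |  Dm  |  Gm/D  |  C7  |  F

F/A: root F is the tonic; major triad there is I6.
Dm: minor triad on D = scale degree 6 → vi.
Gm/D has root G, degree 2 in F major, so ii64.
C7: dominant seventh chord on C = scale degree 5 → V7.
F: root F is the tonic; major triad there is I.

I6 - vi - ii64 - V7 - I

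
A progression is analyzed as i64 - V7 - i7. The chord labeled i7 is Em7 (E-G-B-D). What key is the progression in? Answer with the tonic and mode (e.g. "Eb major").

i7 is given as E-G-B-D — a minor seventh chord with root E.
If E is scale degree 1 and the mode makes that degree carry a minor seventh chord, the tonic is E and the mode is minor.

E minor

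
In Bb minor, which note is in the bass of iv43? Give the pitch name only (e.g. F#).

Bb

iv in Bb minor has root Eb; the chord is Eb-Gb-Bb-Db.
The figure 43 means second inversion — the fifth is in the bass.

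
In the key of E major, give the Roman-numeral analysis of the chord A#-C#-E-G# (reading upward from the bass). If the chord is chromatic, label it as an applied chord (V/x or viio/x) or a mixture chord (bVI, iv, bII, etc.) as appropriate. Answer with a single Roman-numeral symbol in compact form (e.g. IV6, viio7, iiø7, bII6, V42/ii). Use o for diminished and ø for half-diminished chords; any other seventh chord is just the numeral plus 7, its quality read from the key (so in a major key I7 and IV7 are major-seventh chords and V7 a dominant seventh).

viiø7/V

Stacked in thirds the chord is A#-C#-E-G#: a half-diminished seventh chord on A#.
A# sits a half step below B (V in E major); a diminished chord there is the applied leading-tone chord of V.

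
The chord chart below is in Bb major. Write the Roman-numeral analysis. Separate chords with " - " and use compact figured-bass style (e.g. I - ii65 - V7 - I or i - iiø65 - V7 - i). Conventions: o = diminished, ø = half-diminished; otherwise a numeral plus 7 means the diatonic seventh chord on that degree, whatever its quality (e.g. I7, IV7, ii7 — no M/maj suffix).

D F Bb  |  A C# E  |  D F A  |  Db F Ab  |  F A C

D-F-Bb has root Bb, degree 1 in Bb major, so I6.
A-C#-E: chromatic; A is V of iii, so V/iii.
D-F-A has root D, degree 3 in Bb major, so iii.
Db-F-Ab: Db with this quality isn't in the key; it's bIII, borrowed from the parallel minor.
F-A-C has root F, degree 5 in Bb major, so V.

I6 - V/iii - iii - bIII - V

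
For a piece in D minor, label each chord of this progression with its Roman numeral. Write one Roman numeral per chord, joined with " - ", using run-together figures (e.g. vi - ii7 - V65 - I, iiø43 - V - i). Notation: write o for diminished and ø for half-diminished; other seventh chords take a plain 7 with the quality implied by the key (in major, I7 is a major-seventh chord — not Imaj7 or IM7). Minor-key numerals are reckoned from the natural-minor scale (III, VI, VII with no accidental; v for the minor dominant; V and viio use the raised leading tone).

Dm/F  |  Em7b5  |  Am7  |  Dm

Dm/F: minor triad on D = scale degree 1 → i6.
Em7b5: root E is the supertonic; half-diminished seventh chord there is iiø7.
Am7 has root A, degree 5 in D minor, so v7.
Dm has root D, degree 1 in D minor, so i.

i6 - iiø7 - v7 - i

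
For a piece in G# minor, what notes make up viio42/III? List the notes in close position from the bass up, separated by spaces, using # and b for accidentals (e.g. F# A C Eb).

viio42/III is a secondary leading-tone chord. The target III is B in G# minor; the applied chord is rooted a semitone below, on A#.
Building a fully diminished seventh chord on A# gives A#-C#-E-G.
The figured bass 42 indicates third inversion, placing the seventh (G) in the bass: G-A#-C#-E.

G A# C# E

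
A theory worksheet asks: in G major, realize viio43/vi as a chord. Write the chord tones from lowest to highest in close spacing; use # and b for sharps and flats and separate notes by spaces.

viio43/vi is a secondary leading-tone chord. The target vi is E in G major; the applied chord is rooted a semitone below, on D#.
Building a fully diminished seventh chord on D# gives D#-F#-A-C.
The figured bass 43 indicates second inversion, placing the fifth (A) in the bass: A-C-D#-F#.

A C D# F#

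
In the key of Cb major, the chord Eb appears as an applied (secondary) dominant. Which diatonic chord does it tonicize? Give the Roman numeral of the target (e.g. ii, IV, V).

vi

The chord is a major triad on Eb.
A dominant resolves down a perfect fifth: Eb → Ab. In Cb major, Ab is scale degree 6, i.e. vi.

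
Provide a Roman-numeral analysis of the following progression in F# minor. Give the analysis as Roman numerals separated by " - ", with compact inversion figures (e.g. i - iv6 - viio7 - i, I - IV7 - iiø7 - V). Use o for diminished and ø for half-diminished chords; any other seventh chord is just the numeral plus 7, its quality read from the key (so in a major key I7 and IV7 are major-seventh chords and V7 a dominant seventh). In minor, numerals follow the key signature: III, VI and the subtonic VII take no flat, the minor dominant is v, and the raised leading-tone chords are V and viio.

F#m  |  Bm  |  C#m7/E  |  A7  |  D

F#m: minor triad on F# = scale degree 1 → i.
Bm has root B, degree 4 in F# minor, so iv.
C#m7/E: minor seventh chord on C# = scale degree 5 → v65.
A7: a dominant seventh chord on A, the applied dominant of VI → V7/VI.
D: root D is the submediant; major triad there is VI.

i - iv - v65 - V7/VI - VI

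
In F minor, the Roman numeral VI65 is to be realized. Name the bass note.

F

VI in F minor has root Db; the chord is Db-F-Ab-C.
The figure 65 means first inversion — the third is in the bass.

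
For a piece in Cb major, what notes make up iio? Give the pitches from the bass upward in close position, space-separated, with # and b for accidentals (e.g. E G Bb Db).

Db Fb Abb

Scale degree 2 in Cb major is Db; here the chord built on it is altered to a diminished triad. iio is the diminished supertonic triad, borrowed from the parallel minor.
So the chord is Db-Fb-Abb.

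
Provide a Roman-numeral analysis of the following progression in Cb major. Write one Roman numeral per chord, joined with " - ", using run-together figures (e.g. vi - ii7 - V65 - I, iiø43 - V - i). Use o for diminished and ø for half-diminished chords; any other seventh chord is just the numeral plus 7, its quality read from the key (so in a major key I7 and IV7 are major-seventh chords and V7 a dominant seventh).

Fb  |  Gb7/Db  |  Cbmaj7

Fb: major triad on Fb = scale degree 4 → IV.
Gb7/Db has root Gb, degree 5 in Cb major, so V43.
Cbmaj7: root Cb is the tonic; major seventh chord there is I7.

IV - V43 - I7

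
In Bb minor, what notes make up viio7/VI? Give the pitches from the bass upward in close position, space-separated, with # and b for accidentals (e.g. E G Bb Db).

The slash marks an applied leading-tone chord: viio of VI. In Bb minor, VI is Gb, so the leading tone to it is F, a half step below.
Building a fully diminished seventh chord on F gives F-Ab-Cb-Ebb.

F Ab Cb Ebb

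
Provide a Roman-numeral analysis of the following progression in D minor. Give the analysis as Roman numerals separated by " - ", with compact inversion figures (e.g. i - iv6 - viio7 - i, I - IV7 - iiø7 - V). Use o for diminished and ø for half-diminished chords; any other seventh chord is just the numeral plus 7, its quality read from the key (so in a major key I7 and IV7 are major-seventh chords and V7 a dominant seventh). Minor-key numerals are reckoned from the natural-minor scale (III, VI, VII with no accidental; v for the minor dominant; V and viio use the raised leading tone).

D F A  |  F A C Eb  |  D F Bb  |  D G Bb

D-F-A: minor triad on D = scale degree 1 → i.
F-A-C-Eb: a dominant seventh chord on F, the applied dominant of VI → V7/VI.
D-F-Bb: root Bb is the submediant; major triad there is VI6.
D-G-Bb has root G, degree 4 in D minor, so iv64.

i - V7/VI - VI6 - iv64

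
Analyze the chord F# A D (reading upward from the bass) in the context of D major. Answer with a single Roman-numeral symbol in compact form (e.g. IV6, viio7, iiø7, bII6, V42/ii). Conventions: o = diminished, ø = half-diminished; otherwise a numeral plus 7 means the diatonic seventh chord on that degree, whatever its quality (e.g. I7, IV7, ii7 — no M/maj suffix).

I6

Stacked in thirds the chord is D-F#-A: a major triad on D.
In D major, D is the tonic; the diatonic major triad there is I.
With F# in the bass the chord is in first inversion, so the figured bass is 6.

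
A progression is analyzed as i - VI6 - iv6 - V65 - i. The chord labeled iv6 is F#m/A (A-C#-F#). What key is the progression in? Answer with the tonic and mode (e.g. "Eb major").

C# minor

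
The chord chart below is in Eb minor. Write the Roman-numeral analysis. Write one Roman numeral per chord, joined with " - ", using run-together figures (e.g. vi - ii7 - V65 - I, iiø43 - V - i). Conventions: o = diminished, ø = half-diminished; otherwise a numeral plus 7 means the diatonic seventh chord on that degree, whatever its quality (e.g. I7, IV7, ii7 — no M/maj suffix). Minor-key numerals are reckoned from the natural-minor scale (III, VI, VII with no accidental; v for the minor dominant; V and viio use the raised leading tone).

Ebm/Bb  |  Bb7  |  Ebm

i64 - V7 - i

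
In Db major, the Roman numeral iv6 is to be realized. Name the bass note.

Bbb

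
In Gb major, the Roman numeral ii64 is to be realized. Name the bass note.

Eb

ii in Gb major has root Ab; the chord is Ab-Cb-Eb.
The figure 64 means second inversion — the fifth is in the bass.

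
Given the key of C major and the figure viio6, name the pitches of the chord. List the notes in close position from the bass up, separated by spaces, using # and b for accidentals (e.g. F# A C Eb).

The numeral's case and figure indicate a diminished triad. In C major its root, the leading tone, is B.
Stacking thirds from B gives B-D-F.
With the 6 figure the chord is in first inversion; from the bass D upward in close position it reads D-F-B.

D F B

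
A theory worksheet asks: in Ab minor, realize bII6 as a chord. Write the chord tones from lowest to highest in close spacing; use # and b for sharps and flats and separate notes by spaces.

Db Fb Bbb

Scale degree 2 in Ab minor is Bb; lowering it a half step gives Bbb. bII6 is the Neapolitan sixth — a major triad on the lowered second degree, here in its customary first inversion.
So the chord is Bbb-Db-Fb.
The figured bass 6 indicates first inversion, placing the third (Db) in the bass: Db-Fb-Bbb.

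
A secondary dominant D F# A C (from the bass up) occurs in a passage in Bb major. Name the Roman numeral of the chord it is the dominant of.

vi

The chord is a dominant seventh chord on D.
A dominant resolves down a perfect fifth: D → G. In Bb major, G is scale degree 6, i.e. vi.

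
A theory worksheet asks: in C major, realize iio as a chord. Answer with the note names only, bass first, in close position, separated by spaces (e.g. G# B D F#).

Scale degree 2 in C major is D; here the chord built on it is altered to a diminished triad. iio is the diminished supertonic triad, borrowed from the parallel minor.
So the chord is D-F-Ab.

D F Ab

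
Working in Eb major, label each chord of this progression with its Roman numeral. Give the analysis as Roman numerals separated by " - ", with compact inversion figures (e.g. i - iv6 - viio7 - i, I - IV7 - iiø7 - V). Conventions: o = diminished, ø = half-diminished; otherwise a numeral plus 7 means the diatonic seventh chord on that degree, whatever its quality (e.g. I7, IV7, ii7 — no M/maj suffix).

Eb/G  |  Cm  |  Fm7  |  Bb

Eb/G: root Eb is the tonic; major triad there is I6.
Cm has root C, degree 6 in Eb major, so vi.
Fm7: root F is the supertonic; minor seventh chord there is ii7.
Bb has root Bb, degree 5 in Eb major, so V.

I6 - vi - ii7 - V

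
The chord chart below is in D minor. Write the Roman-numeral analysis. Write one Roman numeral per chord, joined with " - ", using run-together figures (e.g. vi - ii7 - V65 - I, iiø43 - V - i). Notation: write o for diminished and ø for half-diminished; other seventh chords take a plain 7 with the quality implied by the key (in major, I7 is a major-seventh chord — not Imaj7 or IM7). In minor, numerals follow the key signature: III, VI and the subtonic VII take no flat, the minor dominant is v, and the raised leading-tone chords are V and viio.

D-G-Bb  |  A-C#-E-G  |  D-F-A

D-G-Bb: root G is the subdominant; minor triad there is iv64.
A-C#-E-G has root A, degree 5 in D minor, so V7.
D-F-A: minor triad on D = scale degree 1 → i.

iv64 - V7 - i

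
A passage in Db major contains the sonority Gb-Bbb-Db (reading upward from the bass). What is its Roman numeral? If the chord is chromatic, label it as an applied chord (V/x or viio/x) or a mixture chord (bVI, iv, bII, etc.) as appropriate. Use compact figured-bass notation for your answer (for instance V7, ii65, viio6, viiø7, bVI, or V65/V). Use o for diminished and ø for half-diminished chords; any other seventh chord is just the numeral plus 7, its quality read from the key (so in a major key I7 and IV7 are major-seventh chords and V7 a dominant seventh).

Stacked in thirds the chord is Gb-Bbb-Db: a minor triad on Gb.
Gb is the fourth degree of Db major. This is the minor subdominant, borrowed from the parallel minor.

iv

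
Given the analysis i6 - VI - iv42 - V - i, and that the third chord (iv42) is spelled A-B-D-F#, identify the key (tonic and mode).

The anchor chord is a minor seventh chord on B, labeled iv42.
Counting down 3 scale steps from B places the tonic on F#; a minor seventh chord on degree 4 is diatonic only in minor.

F# minor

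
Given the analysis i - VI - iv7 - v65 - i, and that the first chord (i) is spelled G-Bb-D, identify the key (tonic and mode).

i is given as G-Bb-D — a minor triad with root G.
If G is scale degree 1 and the mode makes that degree carry a minor triad, the tonic is G and the mode is minor.

G minor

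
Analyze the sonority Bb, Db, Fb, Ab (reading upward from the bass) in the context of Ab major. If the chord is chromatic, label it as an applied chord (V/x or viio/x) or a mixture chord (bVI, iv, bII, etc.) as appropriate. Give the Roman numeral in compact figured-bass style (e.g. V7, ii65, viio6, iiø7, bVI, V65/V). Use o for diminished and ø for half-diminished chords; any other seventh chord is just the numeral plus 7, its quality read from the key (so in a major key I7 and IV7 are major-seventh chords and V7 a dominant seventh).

The pitches Bb-Db-Fb-Ab form a half-diminished seventh chord rooted on Bb.
Bb is the second degree of Ab major. This is the half-diminished supertonic seventh, borrowed from the parallel minor.

iiø7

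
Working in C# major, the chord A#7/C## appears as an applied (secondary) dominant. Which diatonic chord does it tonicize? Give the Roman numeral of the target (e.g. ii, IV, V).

ii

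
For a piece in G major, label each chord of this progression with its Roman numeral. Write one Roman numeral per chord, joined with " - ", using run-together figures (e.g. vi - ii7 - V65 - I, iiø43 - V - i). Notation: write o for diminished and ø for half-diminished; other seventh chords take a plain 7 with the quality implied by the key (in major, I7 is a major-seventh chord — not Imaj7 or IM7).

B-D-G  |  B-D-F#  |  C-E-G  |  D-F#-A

I6 - iii - IV - V

B-D-G: major triad on G = scale degree 1 → I6.
B-D-F#: root B is the mediant; minor triad there is iii.
C-E-G: major triad on C = scale degree 4 → IV.
D-F#-A: major triad on D = scale degree 5 → V.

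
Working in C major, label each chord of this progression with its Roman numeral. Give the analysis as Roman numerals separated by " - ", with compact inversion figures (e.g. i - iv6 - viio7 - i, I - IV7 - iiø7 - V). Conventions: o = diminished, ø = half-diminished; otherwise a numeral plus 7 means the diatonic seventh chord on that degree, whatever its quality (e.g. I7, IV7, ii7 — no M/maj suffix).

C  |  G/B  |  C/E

C: root C is the tonic; major triad there is I.
G/B: root G is the dominant; major triad there is V6.
C/E: root C is the tonic; major triad there is I6.

I - V6 - I6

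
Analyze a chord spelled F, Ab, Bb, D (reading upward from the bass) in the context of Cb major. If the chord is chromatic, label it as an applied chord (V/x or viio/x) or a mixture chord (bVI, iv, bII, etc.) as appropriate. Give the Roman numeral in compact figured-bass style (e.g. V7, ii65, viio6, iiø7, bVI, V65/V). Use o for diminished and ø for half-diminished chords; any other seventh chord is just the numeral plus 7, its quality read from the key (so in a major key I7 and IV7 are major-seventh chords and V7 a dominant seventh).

V43/iii

Stacked in thirds the chord is Bb-D-F-Ab: a dominant seventh chord on Bb.
Bb is not a diatonic chord root with this quality in Cb major, but it lies a perfect fifth above Eb (iii), so the chord functions as an applied dominant of iii.
With F in the bass the chord is in second inversion, so the figured bass is 43.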